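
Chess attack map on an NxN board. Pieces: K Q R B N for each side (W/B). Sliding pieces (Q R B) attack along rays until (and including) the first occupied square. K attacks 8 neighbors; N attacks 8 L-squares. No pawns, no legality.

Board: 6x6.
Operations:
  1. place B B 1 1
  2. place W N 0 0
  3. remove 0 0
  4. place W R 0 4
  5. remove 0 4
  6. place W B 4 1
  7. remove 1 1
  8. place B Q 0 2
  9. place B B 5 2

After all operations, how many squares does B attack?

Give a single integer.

Answer: 19

Derivation:
Op 1: place BB@(1,1)
Op 2: place WN@(0,0)
Op 3: remove (0,0)
Op 4: place WR@(0,4)
Op 5: remove (0,4)
Op 6: place WB@(4,1)
Op 7: remove (1,1)
Op 8: place BQ@(0,2)
Op 9: place BB@(5,2)
Per-piece attacks for B:
  BQ@(0,2): attacks (0,3) (0,4) (0,5) (0,1) (0,0) (1,2) (2,2) (3,2) (4,2) (5,2) (1,3) (2,4) (3,5) (1,1) (2,0) [ray(1,0) blocked at (5,2)]
  BB@(5,2): attacks (4,3) (3,4) (2,5) (4,1) [ray(-1,-1) blocked at (4,1)]
Union (19 distinct): (0,0) (0,1) (0,3) (0,4) (0,5) (1,1) (1,2) (1,3) (2,0) (2,2) (2,4) (2,5) (3,2) (3,4) (3,5) (4,1) (4,2) (4,3) (5,2)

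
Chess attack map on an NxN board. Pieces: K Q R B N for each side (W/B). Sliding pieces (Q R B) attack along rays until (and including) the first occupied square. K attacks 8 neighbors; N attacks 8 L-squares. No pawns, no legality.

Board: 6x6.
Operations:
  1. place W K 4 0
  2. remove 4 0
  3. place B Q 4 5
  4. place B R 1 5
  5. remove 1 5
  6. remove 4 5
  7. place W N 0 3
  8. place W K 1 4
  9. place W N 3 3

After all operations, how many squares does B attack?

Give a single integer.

Op 1: place WK@(4,0)
Op 2: remove (4,0)
Op 3: place BQ@(4,5)
Op 4: place BR@(1,5)
Op 5: remove (1,5)
Op 6: remove (4,5)
Op 7: place WN@(0,3)
Op 8: place WK@(1,4)
Op 9: place WN@(3,3)
Per-piece attacks for B:
Union (0 distinct): (none)

Answer: 0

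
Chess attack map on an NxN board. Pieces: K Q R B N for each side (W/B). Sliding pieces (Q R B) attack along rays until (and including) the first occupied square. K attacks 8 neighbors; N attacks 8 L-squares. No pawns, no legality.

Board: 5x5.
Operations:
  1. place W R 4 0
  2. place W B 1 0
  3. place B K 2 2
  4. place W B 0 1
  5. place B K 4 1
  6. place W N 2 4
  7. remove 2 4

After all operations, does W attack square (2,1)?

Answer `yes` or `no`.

Answer: yes

Derivation:
Op 1: place WR@(4,0)
Op 2: place WB@(1,0)
Op 3: place BK@(2,2)
Op 4: place WB@(0,1)
Op 5: place BK@(4,1)
Op 6: place WN@(2,4)
Op 7: remove (2,4)
Per-piece attacks for W:
  WB@(0,1): attacks (1,2) (2,3) (3,4) (1,0) [ray(1,-1) blocked at (1,0)]
  WB@(1,0): attacks (2,1) (3,2) (4,3) (0,1) [ray(-1,1) blocked at (0,1)]
  WR@(4,0): attacks (4,1) (3,0) (2,0) (1,0) [ray(0,1) blocked at (4,1); ray(-1,0) blocked at (1,0)]
W attacks (2,1): yes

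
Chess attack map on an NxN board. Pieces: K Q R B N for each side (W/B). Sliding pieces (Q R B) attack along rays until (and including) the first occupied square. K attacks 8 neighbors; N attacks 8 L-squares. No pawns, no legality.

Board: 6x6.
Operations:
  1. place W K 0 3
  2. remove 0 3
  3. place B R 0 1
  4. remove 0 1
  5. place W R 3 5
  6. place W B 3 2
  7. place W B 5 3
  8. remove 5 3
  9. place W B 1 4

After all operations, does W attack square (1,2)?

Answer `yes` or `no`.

Answer: no

Derivation:
Op 1: place WK@(0,3)
Op 2: remove (0,3)
Op 3: place BR@(0,1)
Op 4: remove (0,1)
Op 5: place WR@(3,5)
Op 6: place WB@(3,2)
Op 7: place WB@(5,3)
Op 8: remove (5,3)
Op 9: place WB@(1,4)
Per-piece attacks for W:
  WB@(1,4): attacks (2,5) (2,3) (3,2) (0,5) (0,3) [ray(1,-1) blocked at (3,2)]
  WB@(3,2): attacks (4,3) (5,4) (4,1) (5,0) (2,3) (1,4) (2,1) (1,0) [ray(-1,1) blocked at (1,4)]
  WR@(3,5): attacks (3,4) (3,3) (3,2) (4,5) (5,5) (2,5) (1,5) (0,5) [ray(0,-1) blocked at (3,2)]
W attacks (1,2): no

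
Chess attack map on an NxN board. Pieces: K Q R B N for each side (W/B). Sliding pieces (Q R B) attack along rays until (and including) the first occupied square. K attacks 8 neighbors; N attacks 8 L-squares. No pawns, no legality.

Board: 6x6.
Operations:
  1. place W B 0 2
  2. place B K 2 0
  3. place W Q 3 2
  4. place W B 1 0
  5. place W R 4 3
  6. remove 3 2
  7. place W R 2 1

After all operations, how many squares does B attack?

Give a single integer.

Answer: 5

Derivation:
Op 1: place WB@(0,2)
Op 2: place BK@(2,0)
Op 3: place WQ@(3,2)
Op 4: place WB@(1,0)
Op 5: place WR@(4,3)
Op 6: remove (3,2)
Op 7: place WR@(2,1)
Per-piece attacks for B:
  BK@(2,0): attacks (2,1) (3,0) (1,0) (3,1) (1,1)
Union (5 distinct): (1,0) (1,1) (2,1) (3,0) (3,1)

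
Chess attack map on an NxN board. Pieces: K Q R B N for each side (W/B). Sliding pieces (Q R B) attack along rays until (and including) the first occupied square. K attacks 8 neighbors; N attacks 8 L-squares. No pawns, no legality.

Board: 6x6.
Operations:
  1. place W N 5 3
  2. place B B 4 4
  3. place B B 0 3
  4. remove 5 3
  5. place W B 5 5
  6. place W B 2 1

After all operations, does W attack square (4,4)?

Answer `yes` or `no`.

Op 1: place WN@(5,3)
Op 2: place BB@(4,4)
Op 3: place BB@(0,3)
Op 4: remove (5,3)
Op 5: place WB@(5,5)
Op 6: place WB@(2,1)
Per-piece attacks for W:
  WB@(2,1): attacks (3,2) (4,3) (5,4) (3,0) (1,2) (0,3) (1,0) [ray(-1,1) blocked at (0,3)]
  WB@(5,5): attacks (4,4) [ray(-1,-1) blocked at (4,4)]
W attacks (4,4): yes

Answer: yes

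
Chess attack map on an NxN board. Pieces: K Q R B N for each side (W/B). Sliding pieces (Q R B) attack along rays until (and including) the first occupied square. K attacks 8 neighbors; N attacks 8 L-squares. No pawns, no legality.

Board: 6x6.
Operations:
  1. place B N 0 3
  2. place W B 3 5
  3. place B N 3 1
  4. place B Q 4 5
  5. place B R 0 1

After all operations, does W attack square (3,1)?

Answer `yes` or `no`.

Answer: no

Derivation:
Op 1: place BN@(0,3)
Op 2: place WB@(3,5)
Op 3: place BN@(3,1)
Op 4: place BQ@(4,5)
Op 5: place BR@(0,1)
Per-piece attacks for W:
  WB@(3,5): attacks (4,4) (5,3) (2,4) (1,3) (0,2)
W attacks (3,1): no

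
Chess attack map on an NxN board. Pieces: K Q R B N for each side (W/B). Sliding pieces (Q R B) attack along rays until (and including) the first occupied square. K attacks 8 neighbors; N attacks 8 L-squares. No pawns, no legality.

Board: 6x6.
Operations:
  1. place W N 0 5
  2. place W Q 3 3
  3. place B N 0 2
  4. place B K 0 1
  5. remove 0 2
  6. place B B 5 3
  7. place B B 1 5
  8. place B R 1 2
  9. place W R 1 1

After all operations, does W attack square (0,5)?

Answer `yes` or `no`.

Op 1: place WN@(0,5)
Op 2: place WQ@(3,3)
Op 3: place BN@(0,2)
Op 4: place BK@(0,1)
Op 5: remove (0,2)
Op 6: place BB@(5,3)
Op 7: place BB@(1,5)
Op 8: place BR@(1,2)
Op 9: place WR@(1,1)
Per-piece attacks for W:
  WN@(0,5): attacks (1,3) (2,4)
  WR@(1,1): attacks (1,2) (1,0) (2,1) (3,1) (4,1) (5,1) (0,1) [ray(0,1) blocked at (1,2); ray(-1,0) blocked at (0,1)]
  WQ@(3,3): attacks (3,4) (3,5) (3,2) (3,1) (3,0) (4,3) (5,3) (2,3) (1,3) (0,3) (4,4) (5,5) (4,2) (5,1) (2,4) (1,5) (2,2) (1,1) [ray(1,0) blocked at (5,3); ray(-1,1) blocked at (1,5); ray(-1,-1) blocked at (1,1)]
W attacks (0,5): no

Answer: no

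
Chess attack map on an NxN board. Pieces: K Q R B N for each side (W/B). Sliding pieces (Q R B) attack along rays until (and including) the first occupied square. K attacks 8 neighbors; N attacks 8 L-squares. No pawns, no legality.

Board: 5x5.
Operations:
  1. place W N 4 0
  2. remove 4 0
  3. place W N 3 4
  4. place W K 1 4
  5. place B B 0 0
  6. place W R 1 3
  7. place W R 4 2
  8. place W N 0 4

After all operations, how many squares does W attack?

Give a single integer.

Op 1: place WN@(4,0)
Op 2: remove (4,0)
Op 3: place WN@(3,4)
Op 4: place WK@(1,4)
Op 5: place BB@(0,0)
Op 6: place WR@(1,3)
Op 7: place WR@(4,2)
Op 8: place WN@(0,4)
Per-piece attacks for W:
  WN@(0,4): attacks (1,2) (2,3)
  WR@(1,3): attacks (1,4) (1,2) (1,1) (1,0) (2,3) (3,3) (4,3) (0,3) [ray(0,1) blocked at (1,4)]
  WK@(1,4): attacks (1,3) (2,4) (0,4) (2,3) (0,3)
  WN@(3,4): attacks (4,2) (2,2) (1,3)
  WR@(4,2): attacks (4,3) (4,4) (4,1) (4,0) (3,2) (2,2) (1,2) (0,2)
Union (18 distinct): (0,2) (0,3) (0,4) (1,0) (1,1) (1,2) (1,3) (1,4) (2,2) (2,3) (2,4) (3,2) (3,3) (4,0) (4,1) (4,2) (4,3) (4,4)

Answer: 18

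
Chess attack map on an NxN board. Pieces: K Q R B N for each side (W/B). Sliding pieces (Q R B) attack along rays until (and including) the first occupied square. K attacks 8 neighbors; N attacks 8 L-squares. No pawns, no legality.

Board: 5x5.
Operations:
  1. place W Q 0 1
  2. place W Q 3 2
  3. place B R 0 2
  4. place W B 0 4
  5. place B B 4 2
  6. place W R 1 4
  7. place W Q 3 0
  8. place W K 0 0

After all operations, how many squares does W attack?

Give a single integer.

Op 1: place WQ@(0,1)
Op 2: place WQ@(3,2)
Op 3: place BR@(0,2)
Op 4: place WB@(0,4)
Op 5: place BB@(4,2)
Op 6: place WR@(1,4)
Op 7: place WQ@(3,0)
Op 8: place WK@(0,0)
Per-piece attacks for W:
  WK@(0,0): attacks (0,1) (1,0) (1,1)
  WQ@(0,1): attacks (0,2) (0,0) (1,1) (2,1) (3,1) (4,1) (1,2) (2,3) (3,4) (1,0) [ray(0,1) blocked at (0,2); ray(0,-1) blocked at (0,0)]
  WB@(0,4): attacks (1,3) (2,2) (3,1) (4,0)
  WR@(1,4): attacks (1,3) (1,2) (1,1) (1,0) (2,4) (3,4) (4,4) (0,4) [ray(-1,0) blocked at (0,4)]
  WQ@(3,0): attacks (3,1) (3,2) (4,0) (2,0) (1,0) (0,0) (4,1) (2,1) (1,2) (0,3) [ray(0,1) blocked at (3,2); ray(-1,0) blocked at (0,0)]
  WQ@(3,2): attacks (3,3) (3,4) (3,1) (3,0) (4,2) (2,2) (1,2) (0,2) (4,3) (4,1) (2,3) (1,4) (2,1) (1,0) [ray(0,-1) blocked at (3,0); ray(1,0) blocked at (4,2); ray(-1,0) blocked at (0,2); ray(-1,1) blocked at (1,4)]
Union (25 distinct): (0,0) (0,1) (0,2) (0,3) (0,4) (1,0) (1,1) (1,2) (1,3) (1,4) (2,0) (2,1) (2,2) (2,3) (2,4) (3,0) (3,1) (3,2) (3,3) (3,4) (4,0) (4,1) (4,2) (4,3) (4,4)

Answer: 25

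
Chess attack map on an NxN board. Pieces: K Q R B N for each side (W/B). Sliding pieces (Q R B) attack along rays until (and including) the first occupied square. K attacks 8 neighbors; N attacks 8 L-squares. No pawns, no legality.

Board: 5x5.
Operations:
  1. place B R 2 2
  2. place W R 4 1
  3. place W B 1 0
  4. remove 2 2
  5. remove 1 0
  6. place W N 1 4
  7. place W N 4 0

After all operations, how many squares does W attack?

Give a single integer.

Op 1: place BR@(2,2)
Op 2: place WR@(4,1)
Op 3: place WB@(1,0)
Op 4: remove (2,2)
Op 5: remove (1,0)
Op 6: place WN@(1,4)
Op 7: place WN@(4,0)
Per-piece attacks for W:
  WN@(1,4): attacks (2,2) (3,3) (0,2)
  WN@(4,0): attacks (3,2) (2,1)
  WR@(4,1): attacks (4,2) (4,3) (4,4) (4,0) (3,1) (2,1) (1,1) (0,1) [ray(0,-1) blocked at (4,0)]
Union (12 distinct): (0,1) (0,2) (1,1) (2,1) (2,2) (3,1) (3,2) (3,3) (4,0) (4,2) (4,3) (4,4)

Answer: 12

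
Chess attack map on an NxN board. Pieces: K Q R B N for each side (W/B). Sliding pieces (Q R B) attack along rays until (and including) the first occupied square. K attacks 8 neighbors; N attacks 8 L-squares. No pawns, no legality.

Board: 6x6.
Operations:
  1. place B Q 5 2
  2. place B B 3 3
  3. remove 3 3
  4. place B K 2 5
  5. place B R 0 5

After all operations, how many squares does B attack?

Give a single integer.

Op 1: place BQ@(5,2)
Op 2: place BB@(3,3)
Op 3: remove (3,3)
Op 4: place BK@(2,5)
Op 5: place BR@(0,5)
Per-piece attacks for B:
  BR@(0,5): attacks (0,4) (0,3) (0,2) (0,1) (0,0) (1,5) (2,5) [ray(1,0) blocked at (2,5)]
  BK@(2,5): attacks (2,4) (3,5) (1,5) (3,4) (1,4)
  BQ@(5,2): attacks (5,3) (5,4) (5,5) (5,1) (5,0) (4,2) (3,2) (2,2) (1,2) (0,2) (4,3) (3,4) (2,5) (4,1) (3,0) [ray(-1,1) blocked at (2,5)]
Union (23 distinct): (0,0) (0,1) (0,2) (0,3) (0,4) (1,2) (1,4) (1,5) (2,2) (2,4) (2,5) (3,0) (3,2) (3,4) (3,5) (4,1) (4,2) (4,3) (5,0) (5,1) (5,3) (5,4) (5,5)

Answer: 23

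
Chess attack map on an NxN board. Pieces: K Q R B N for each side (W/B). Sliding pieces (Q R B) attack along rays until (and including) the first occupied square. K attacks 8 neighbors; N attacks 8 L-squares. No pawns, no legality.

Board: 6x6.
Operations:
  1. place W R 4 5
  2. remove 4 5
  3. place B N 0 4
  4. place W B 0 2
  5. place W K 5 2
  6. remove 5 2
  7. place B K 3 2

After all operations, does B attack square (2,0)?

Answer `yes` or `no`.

Op 1: place WR@(4,5)
Op 2: remove (4,5)
Op 3: place BN@(0,4)
Op 4: place WB@(0,2)
Op 5: place WK@(5,2)
Op 6: remove (5,2)
Op 7: place BK@(3,2)
Per-piece attacks for B:
  BN@(0,4): attacks (2,5) (1,2) (2,3)
  BK@(3,2): attacks (3,3) (3,1) (4,2) (2,2) (4,3) (4,1) (2,3) (2,1)
B attacks (2,0): no

Answer: no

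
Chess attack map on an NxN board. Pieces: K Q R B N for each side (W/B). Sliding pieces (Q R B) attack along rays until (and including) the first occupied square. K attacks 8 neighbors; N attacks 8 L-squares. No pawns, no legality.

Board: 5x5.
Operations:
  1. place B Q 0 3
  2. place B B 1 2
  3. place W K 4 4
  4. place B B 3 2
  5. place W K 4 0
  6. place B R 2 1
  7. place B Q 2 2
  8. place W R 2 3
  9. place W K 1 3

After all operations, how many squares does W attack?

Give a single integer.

Answer: 15

Derivation:
Op 1: place BQ@(0,3)
Op 2: place BB@(1,2)
Op 3: place WK@(4,4)
Op 4: place BB@(3,2)
Op 5: place WK@(4,0)
Op 6: place BR@(2,1)
Op 7: place BQ@(2,2)
Op 8: place WR@(2,3)
Op 9: place WK@(1,3)
Per-piece attacks for W:
  WK@(1,3): attacks (1,4) (1,2) (2,3) (0,3) (2,4) (2,2) (0,4) (0,2)
  WR@(2,3): attacks (2,4) (2,2) (3,3) (4,3) (1,3) [ray(0,-1) blocked at (2,2); ray(-1,0) blocked at (1,3)]
  WK@(4,0): attacks (4,1) (3,0) (3,1)
  WK@(4,4): attacks (4,3) (3,4) (3,3)
Union (15 distinct): (0,2) (0,3) (0,4) (1,2) (1,3) (1,4) (2,2) (2,3) (2,4) (3,0) (3,1) (3,3) (3,4) (4,1) (4,3)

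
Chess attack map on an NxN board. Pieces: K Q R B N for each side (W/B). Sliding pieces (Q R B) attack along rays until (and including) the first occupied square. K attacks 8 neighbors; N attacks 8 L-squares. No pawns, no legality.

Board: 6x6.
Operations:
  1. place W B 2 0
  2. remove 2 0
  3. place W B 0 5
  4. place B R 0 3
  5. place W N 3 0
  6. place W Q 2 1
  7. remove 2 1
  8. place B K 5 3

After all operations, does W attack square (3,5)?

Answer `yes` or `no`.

Op 1: place WB@(2,0)
Op 2: remove (2,0)
Op 3: place WB@(0,5)
Op 4: place BR@(0,3)
Op 5: place WN@(3,0)
Op 6: place WQ@(2,1)
Op 7: remove (2,1)
Op 8: place BK@(5,3)
Per-piece attacks for W:
  WB@(0,5): attacks (1,4) (2,3) (3,2) (4,1) (5,0)
  WN@(3,0): attacks (4,2) (5,1) (2,2) (1,1)
W attacks (3,5): no

Answer: no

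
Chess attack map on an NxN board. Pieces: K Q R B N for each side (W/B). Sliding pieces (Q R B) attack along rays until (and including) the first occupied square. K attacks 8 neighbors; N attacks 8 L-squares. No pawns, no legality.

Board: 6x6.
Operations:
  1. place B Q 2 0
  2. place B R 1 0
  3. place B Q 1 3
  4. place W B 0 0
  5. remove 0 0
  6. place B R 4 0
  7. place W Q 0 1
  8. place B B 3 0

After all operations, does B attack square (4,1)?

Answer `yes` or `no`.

Op 1: place BQ@(2,0)
Op 2: place BR@(1,0)
Op 3: place BQ@(1,3)
Op 4: place WB@(0,0)
Op 5: remove (0,0)
Op 6: place BR@(4,0)
Op 7: place WQ@(0,1)
Op 8: place BB@(3,0)
Per-piece attacks for B:
  BR@(1,0): attacks (1,1) (1,2) (1,3) (2,0) (0,0) [ray(0,1) blocked at (1,3); ray(1,0) blocked at (2,0)]
  BQ@(1,3): attacks (1,4) (1,5) (1,2) (1,1) (1,0) (2,3) (3,3) (4,3) (5,3) (0,3) (2,4) (3,5) (2,2) (3,1) (4,0) (0,4) (0,2) [ray(0,-1) blocked at (1,0); ray(1,-1) blocked at (4,0)]
  BQ@(2,0): attacks (2,1) (2,2) (2,3) (2,4) (2,5) (3,0) (1,0) (3,1) (4,2) (5,3) (1,1) (0,2) [ray(1,0) blocked at (3,0); ray(-1,0) blocked at (1,0)]
  BB@(3,0): attacks (4,1) (5,2) (2,1) (1,2) (0,3)
  BR@(4,0): attacks (4,1) (4,2) (4,3) (4,4) (4,5) (5,0) (3,0) [ray(-1,0) blocked at (3,0)]
B attacks (4,1): yes

Answer: yes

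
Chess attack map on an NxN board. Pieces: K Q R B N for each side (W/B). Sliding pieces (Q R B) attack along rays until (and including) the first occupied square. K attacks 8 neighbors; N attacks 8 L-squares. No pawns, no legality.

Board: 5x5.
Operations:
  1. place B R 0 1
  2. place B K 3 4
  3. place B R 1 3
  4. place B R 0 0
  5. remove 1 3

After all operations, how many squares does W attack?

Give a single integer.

Answer: 0

Derivation:
Op 1: place BR@(0,1)
Op 2: place BK@(3,4)
Op 3: place BR@(1,3)
Op 4: place BR@(0,0)
Op 5: remove (1,3)
Per-piece attacks for W:
Union (0 distinct): (none)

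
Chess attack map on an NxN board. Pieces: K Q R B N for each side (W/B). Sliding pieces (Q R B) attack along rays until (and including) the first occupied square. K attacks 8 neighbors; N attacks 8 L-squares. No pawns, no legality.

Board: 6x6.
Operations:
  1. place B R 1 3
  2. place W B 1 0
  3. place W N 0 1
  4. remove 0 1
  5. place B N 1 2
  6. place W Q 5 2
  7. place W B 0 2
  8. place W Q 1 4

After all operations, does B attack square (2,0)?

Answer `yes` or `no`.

Answer: yes

Derivation:
Op 1: place BR@(1,3)
Op 2: place WB@(1,0)
Op 3: place WN@(0,1)
Op 4: remove (0,1)
Op 5: place BN@(1,2)
Op 6: place WQ@(5,2)
Op 7: place WB@(0,2)
Op 8: place WQ@(1,4)
Per-piece attacks for B:
  BN@(1,2): attacks (2,4) (3,3) (0,4) (2,0) (3,1) (0,0)
  BR@(1,3): attacks (1,4) (1,2) (2,3) (3,3) (4,3) (5,3) (0,3) [ray(0,1) blocked at (1,4); ray(0,-1) blocked at (1,2)]
B attacks (2,0): yes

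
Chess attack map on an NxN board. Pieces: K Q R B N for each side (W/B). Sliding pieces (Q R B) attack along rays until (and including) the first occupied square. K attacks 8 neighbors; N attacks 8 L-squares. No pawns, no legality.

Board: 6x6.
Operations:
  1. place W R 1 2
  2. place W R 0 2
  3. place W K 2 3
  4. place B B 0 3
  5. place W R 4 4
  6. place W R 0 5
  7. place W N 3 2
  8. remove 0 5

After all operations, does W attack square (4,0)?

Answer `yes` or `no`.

Answer: yes

Derivation:
Op 1: place WR@(1,2)
Op 2: place WR@(0,2)
Op 3: place WK@(2,3)
Op 4: place BB@(0,3)
Op 5: place WR@(4,4)
Op 6: place WR@(0,5)
Op 7: place WN@(3,2)
Op 8: remove (0,5)
Per-piece attacks for W:
  WR@(0,2): attacks (0,3) (0,1) (0,0) (1,2) [ray(0,1) blocked at (0,3); ray(1,0) blocked at (1,2)]
  WR@(1,2): attacks (1,3) (1,4) (1,5) (1,1) (1,0) (2,2) (3,2) (0,2) [ray(1,0) blocked at (3,2); ray(-1,0) blocked at (0,2)]
  WK@(2,3): attacks (2,4) (2,2) (3,3) (1,3) (3,4) (3,2) (1,4) (1,2)
  WN@(3,2): attacks (4,4) (5,3) (2,4) (1,3) (4,0) (5,1) (2,0) (1,1)
  WR@(4,4): attacks (4,5) (4,3) (4,2) (4,1) (4,0) (5,4) (3,4) (2,4) (1,4) (0,4)
W attacks (4,0): yes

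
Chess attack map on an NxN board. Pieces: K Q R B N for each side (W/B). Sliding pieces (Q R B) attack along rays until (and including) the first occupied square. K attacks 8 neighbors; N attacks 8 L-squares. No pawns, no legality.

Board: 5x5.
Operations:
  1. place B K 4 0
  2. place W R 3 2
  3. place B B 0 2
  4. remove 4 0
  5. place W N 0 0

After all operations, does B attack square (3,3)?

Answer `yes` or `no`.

Answer: no

Derivation:
Op 1: place BK@(4,0)
Op 2: place WR@(3,2)
Op 3: place BB@(0,2)
Op 4: remove (4,0)
Op 5: place WN@(0,0)
Per-piece attacks for B:
  BB@(0,2): attacks (1,3) (2,4) (1,1) (2,0)
B attacks (3,3): no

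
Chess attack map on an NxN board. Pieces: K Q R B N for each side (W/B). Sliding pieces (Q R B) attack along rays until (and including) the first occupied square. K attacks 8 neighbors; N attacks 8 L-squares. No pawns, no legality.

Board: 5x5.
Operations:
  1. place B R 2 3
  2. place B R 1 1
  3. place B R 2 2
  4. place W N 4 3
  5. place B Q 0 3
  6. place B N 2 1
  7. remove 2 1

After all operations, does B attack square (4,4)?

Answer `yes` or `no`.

Answer: no

Derivation:
Op 1: place BR@(2,3)
Op 2: place BR@(1,1)
Op 3: place BR@(2,2)
Op 4: place WN@(4,3)
Op 5: place BQ@(0,3)
Op 6: place BN@(2,1)
Op 7: remove (2,1)
Per-piece attacks for B:
  BQ@(0,3): attacks (0,4) (0,2) (0,1) (0,0) (1,3) (2,3) (1,4) (1,2) (2,1) (3,0) [ray(1,0) blocked at (2,3)]
  BR@(1,1): attacks (1,2) (1,3) (1,4) (1,0) (2,1) (3,1) (4,1) (0,1)
  BR@(2,2): attacks (2,3) (2,1) (2,0) (3,2) (4,2) (1,2) (0,2) [ray(0,1) blocked at (2,3)]
  BR@(2,3): attacks (2,4) (2,2) (3,3) (4,3) (1,3) (0,3) [ray(0,-1) blocked at (2,2); ray(1,0) blocked at (4,3); ray(-1,0) blocked at (0,3)]
B attacks (4,4): no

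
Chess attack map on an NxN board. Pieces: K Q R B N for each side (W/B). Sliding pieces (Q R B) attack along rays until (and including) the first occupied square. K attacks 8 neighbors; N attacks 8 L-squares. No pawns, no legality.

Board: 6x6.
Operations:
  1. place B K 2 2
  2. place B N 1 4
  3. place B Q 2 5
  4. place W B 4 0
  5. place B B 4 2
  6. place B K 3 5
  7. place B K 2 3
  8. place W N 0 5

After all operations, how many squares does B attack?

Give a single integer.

Answer: 24

Derivation:
Op 1: place BK@(2,2)
Op 2: place BN@(1,4)
Op 3: place BQ@(2,5)
Op 4: place WB@(4,0)
Op 5: place BB@(4,2)
Op 6: place BK@(3,5)
Op 7: place BK@(2,3)
Op 8: place WN@(0,5)
Per-piece attacks for B:
  BN@(1,4): attacks (3,5) (2,2) (3,3) (0,2)
  BK@(2,2): attacks (2,3) (2,1) (3,2) (1,2) (3,3) (3,1) (1,3) (1,1)
  BK@(2,3): attacks (2,4) (2,2) (3,3) (1,3) (3,4) (3,2) (1,4) (1,2)
  BQ@(2,5): attacks (2,4) (2,3) (3,5) (1,5) (0,5) (3,4) (4,3) (5,2) (1,4) [ray(0,-1) blocked at (2,3); ray(1,0) blocked at (3,5); ray(-1,0) blocked at (0,5); ray(-1,-1) blocked at (1,4)]
  BK@(3,5): attacks (3,4) (4,5) (2,5) (4,4) (2,4)
  BB@(4,2): attacks (5,3) (5,1) (3,3) (2,4) (1,5) (3,1) (2,0)
Union (24 distinct): (0,2) (0,5) (1,1) (1,2) (1,3) (1,4) (1,5) (2,0) (2,1) (2,2) (2,3) (2,4) (2,5) (3,1) (3,2) (3,3) (3,4) (3,5) (4,3) (4,4) (4,5) (5,1) (5,2) (5,3)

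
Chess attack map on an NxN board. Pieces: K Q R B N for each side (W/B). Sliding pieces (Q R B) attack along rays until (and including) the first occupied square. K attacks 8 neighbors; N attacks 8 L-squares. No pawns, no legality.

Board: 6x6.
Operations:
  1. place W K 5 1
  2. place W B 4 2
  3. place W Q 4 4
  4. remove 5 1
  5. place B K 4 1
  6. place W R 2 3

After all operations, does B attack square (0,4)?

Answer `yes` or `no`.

Answer: no

Derivation:
Op 1: place WK@(5,1)
Op 2: place WB@(4,2)
Op 3: place WQ@(4,4)
Op 4: remove (5,1)
Op 5: place BK@(4,1)
Op 6: place WR@(2,3)
Per-piece attacks for B:
  BK@(4,1): attacks (4,2) (4,0) (5,1) (3,1) (5,2) (5,0) (3,2) (3,0)
B attacks (0,4): no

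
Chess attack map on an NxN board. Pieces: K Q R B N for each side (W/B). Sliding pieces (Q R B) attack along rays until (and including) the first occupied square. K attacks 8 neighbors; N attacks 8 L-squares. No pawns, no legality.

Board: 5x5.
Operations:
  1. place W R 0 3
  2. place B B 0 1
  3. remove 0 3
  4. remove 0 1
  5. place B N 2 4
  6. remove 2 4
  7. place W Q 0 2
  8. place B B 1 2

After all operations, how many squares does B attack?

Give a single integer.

Op 1: place WR@(0,3)
Op 2: place BB@(0,1)
Op 3: remove (0,3)
Op 4: remove (0,1)
Op 5: place BN@(2,4)
Op 6: remove (2,4)
Op 7: place WQ@(0,2)
Op 8: place BB@(1,2)
Per-piece attacks for B:
  BB@(1,2): attacks (2,3) (3,4) (2,1) (3,0) (0,3) (0,1)
Union (6 distinct): (0,1) (0,3) (2,1) (2,3) (3,0) (3,4)

Answer: 6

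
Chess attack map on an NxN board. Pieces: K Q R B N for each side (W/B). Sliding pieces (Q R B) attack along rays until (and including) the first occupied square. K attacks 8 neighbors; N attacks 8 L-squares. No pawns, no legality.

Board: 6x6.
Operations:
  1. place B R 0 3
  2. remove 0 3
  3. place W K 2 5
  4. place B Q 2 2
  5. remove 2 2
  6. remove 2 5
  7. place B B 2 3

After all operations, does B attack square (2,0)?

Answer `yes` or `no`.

Op 1: place BR@(0,3)
Op 2: remove (0,3)
Op 3: place WK@(2,5)
Op 4: place BQ@(2,2)
Op 5: remove (2,2)
Op 6: remove (2,5)
Op 7: place BB@(2,3)
Per-piece attacks for B:
  BB@(2,3): attacks (3,4) (4,5) (3,2) (4,1) (5,0) (1,4) (0,5) (1,2) (0,1)
B attacks (2,0): no

Answer: no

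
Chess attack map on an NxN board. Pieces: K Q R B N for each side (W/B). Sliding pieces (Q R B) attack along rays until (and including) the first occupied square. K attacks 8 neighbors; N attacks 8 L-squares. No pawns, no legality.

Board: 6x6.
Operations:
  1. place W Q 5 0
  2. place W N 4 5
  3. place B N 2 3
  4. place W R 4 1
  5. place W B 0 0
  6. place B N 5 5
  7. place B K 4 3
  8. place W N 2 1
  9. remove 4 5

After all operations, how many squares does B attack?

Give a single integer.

Op 1: place WQ@(5,0)
Op 2: place WN@(4,5)
Op 3: place BN@(2,3)
Op 4: place WR@(4,1)
Op 5: place WB@(0,0)
Op 6: place BN@(5,5)
Op 7: place BK@(4,3)
Op 8: place WN@(2,1)
Op 9: remove (4,5)
Per-piece attacks for B:
  BN@(2,3): attacks (3,5) (4,4) (1,5) (0,4) (3,1) (4,2) (1,1) (0,2)
  BK@(4,3): attacks (4,4) (4,2) (5,3) (3,3) (5,4) (5,2) (3,4) (3,2)
  BN@(5,5): attacks (4,3) (3,4)
Union (15 distinct): (0,2) (0,4) (1,1) (1,5) (3,1) (3,2) (3,3) (3,4) (3,5) (4,2) (4,3) (4,4) (5,2) (5,3) (5,4)

Answer: 15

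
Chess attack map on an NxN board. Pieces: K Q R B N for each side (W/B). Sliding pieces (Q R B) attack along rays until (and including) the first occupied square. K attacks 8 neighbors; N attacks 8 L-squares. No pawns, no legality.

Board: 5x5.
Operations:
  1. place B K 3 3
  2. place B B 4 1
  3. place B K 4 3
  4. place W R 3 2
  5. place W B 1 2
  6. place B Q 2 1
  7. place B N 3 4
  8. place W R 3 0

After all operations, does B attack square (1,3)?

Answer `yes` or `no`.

Answer: yes

Derivation:
Op 1: place BK@(3,3)
Op 2: place BB@(4,1)
Op 3: place BK@(4,3)
Op 4: place WR@(3,2)
Op 5: place WB@(1,2)
Op 6: place BQ@(2,1)
Op 7: place BN@(3,4)
Op 8: place WR@(3,0)
Per-piece attacks for B:
  BQ@(2,1): attacks (2,2) (2,3) (2,4) (2,0) (3,1) (4,1) (1,1) (0,1) (3,2) (3,0) (1,2) (1,0) [ray(1,0) blocked at (4,1); ray(1,1) blocked at (3,2); ray(1,-1) blocked at (3,0); ray(-1,1) blocked at (1,2)]
  BK@(3,3): attacks (3,4) (3,2) (4,3) (2,3) (4,4) (4,2) (2,4) (2,2)
  BN@(3,4): attacks (4,2) (2,2) (1,3)
  BB@(4,1): attacks (3,2) (3,0) [ray(-1,1) blocked at (3,2); ray(-1,-1) blocked at (3,0)]
  BK@(4,3): attacks (4,4) (4,2) (3,3) (3,4) (3,2)
B attacks (1,3): yes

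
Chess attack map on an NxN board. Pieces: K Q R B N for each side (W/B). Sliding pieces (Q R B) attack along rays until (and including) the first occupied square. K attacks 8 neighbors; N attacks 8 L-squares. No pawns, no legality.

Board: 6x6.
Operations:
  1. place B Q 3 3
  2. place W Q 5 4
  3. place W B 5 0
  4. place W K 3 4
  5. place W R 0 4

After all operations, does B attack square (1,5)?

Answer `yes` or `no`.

Op 1: place BQ@(3,3)
Op 2: place WQ@(5,4)
Op 3: place WB@(5,0)
Op 4: place WK@(3,4)
Op 5: place WR@(0,4)
Per-piece attacks for B:
  BQ@(3,3): attacks (3,4) (3,2) (3,1) (3,0) (4,3) (5,3) (2,3) (1,3) (0,3) (4,4) (5,5) (4,2) (5,1) (2,4) (1,5) (2,2) (1,1) (0,0) [ray(0,1) blocked at (3,4)]
B attacks (1,5): yes

Answer: yes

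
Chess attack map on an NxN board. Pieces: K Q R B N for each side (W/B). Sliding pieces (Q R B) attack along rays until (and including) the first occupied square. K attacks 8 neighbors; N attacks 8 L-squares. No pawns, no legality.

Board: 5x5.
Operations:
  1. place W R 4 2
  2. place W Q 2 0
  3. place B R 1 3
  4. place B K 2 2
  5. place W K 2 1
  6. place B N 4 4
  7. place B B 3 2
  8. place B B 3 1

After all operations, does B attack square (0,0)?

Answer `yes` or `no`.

Op 1: place WR@(4,2)
Op 2: place WQ@(2,0)
Op 3: place BR@(1,3)
Op 4: place BK@(2,2)
Op 5: place WK@(2,1)
Op 6: place BN@(4,4)
Op 7: place BB@(3,2)
Op 8: place BB@(3,1)
Per-piece attacks for B:
  BR@(1,3): attacks (1,4) (1,2) (1,1) (1,0) (2,3) (3,3) (4,3) (0,3)
  BK@(2,2): attacks (2,3) (2,1) (3,2) (1,2) (3,3) (3,1) (1,3) (1,1)
  BB@(3,1): attacks (4,2) (4,0) (2,2) (2,0) [ray(1,1) blocked at (4,2); ray(-1,1) blocked at (2,2); ray(-1,-1) blocked at (2,0)]
  BB@(3,2): attacks (4,3) (4,1) (2,3) (1,4) (2,1) [ray(-1,-1) blocked at (2,1)]
  BN@(4,4): attacks (3,2) (2,3)
B attacks (0,0): no

Answer: no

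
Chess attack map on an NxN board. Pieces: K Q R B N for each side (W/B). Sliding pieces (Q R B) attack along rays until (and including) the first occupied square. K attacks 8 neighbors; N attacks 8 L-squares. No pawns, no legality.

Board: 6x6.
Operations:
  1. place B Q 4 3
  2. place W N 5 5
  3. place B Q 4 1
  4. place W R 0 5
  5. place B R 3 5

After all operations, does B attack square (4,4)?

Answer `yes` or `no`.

Answer: yes

Derivation:
Op 1: place BQ@(4,3)
Op 2: place WN@(5,5)
Op 3: place BQ@(4,1)
Op 4: place WR@(0,5)
Op 5: place BR@(3,5)
Per-piece attacks for B:
  BR@(3,5): attacks (3,4) (3,3) (3,2) (3,1) (3,0) (4,5) (5,5) (2,5) (1,5) (0,5) [ray(1,0) blocked at (5,5); ray(-1,0) blocked at (0,5)]
  BQ@(4,1): attacks (4,2) (4,3) (4,0) (5,1) (3,1) (2,1) (1,1) (0,1) (5,2) (5,0) (3,2) (2,3) (1,4) (0,5) (3,0) [ray(0,1) blocked at (4,3); ray(-1,1) blocked at (0,5)]
  BQ@(4,3): attacks (4,4) (4,5) (4,2) (4,1) (5,3) (3,3) (2,3) (1,3) (0,3) (5,4) (5,2) (3,4) (2,5) (3,2) (2,1) (1,0) [ray(0,-1) blocked at (4,1)]
B attacks (4,4): yes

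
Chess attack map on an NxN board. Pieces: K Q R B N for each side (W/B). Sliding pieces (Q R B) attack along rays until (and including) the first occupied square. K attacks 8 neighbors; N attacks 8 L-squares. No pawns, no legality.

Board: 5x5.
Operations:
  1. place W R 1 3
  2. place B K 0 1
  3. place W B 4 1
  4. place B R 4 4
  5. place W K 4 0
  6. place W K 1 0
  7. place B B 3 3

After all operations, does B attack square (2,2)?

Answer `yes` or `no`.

Op 1: place WR@(1,3)
Op 2: place BK@(0,1)
Op 3: place WB@(4,1)
Op 4: place BR@(4,4)
Op 5: place WK@(4,0)
Op 6: place WK@(1,0)
Op 7: place BB@(3,3)
Per-piece attacks for B:
  BK@(0,1): attacks (0,2) (0,0) (1,1) (1,2) (1,0)
  BB@(3,3): attacks (4,4) (4,2) (2,4) (2,2) (1,1) (0,0) [ray(1,1) blocked at (4,4)]
  BR@(4,4): attacks (4,3) (4,2) (4,1) (3,4) (2,4) (1,4) (0,4) [ray(0,-1) blocked at (4,1)]
B attacks (2,2): yes

Answer: yes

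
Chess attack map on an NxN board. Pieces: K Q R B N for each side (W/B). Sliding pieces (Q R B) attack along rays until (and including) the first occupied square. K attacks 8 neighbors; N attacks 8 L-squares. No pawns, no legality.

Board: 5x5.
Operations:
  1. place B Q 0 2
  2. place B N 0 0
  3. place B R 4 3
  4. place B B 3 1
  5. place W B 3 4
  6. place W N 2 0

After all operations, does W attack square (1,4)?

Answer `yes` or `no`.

Op 1: place BQ@(0,2)
Op 2: place BN@(0,0)
Op 3: place BR@(4,3)
Op 4: place BB@(3,1)
Op 5: place WB@(3,4)
Op 6: place WN@(2,0)
Per-piece attacks for W:
  WN@(2,0): attacks (3,2) (4,1) (1,2) (0,1)
  WB@(3,4): attacks (4,3) (2,3) (1,2) (0,1) [ray(1,-1) blocked at (4,3)]
W attacks (1,4): no

Answer: no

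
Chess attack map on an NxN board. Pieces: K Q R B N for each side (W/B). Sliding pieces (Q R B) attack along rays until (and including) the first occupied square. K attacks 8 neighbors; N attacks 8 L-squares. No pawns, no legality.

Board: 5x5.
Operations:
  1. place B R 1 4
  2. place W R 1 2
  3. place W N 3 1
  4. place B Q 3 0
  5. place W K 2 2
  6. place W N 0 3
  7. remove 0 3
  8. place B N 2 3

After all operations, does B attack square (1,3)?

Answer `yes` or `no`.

Op 1: place BR@(1,4)
Op 2: place WR@(1,2)
Op 3: place WN@(3,1)
Op 4: place BQ@(3,0)
Op 5: place WK@(2,2)
Op 6: place WN@(0,3)
Op 7: remove (0,3)
Op 8: place BN@(2,3)
Per-piece attacks for B:
  BR@(1,4): attacks (1,3) (1,2) (2,4) (3,4) (4,4) (0,4) [ray(0,-1) blocked at (1,2)]
  BN@(2,3): attacks (4,4) (0,4) (3,1) (4,2) (1,1) (0,2)
  BQ@(3,0): attacks (3,1) (4,0) (2,0) (1,0) (0,0) (4,1) (2,1) (1,2) [ray(0,1) blocked at (3,1); ray(-1,1) blocked at (1,2)]
B attacks (1,3): yes

Answer: yes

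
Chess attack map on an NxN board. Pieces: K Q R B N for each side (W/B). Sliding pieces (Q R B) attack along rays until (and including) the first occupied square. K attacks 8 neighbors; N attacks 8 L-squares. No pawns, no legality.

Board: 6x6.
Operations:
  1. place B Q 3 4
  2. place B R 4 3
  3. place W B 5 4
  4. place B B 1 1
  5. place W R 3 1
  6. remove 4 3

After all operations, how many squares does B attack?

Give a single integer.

Answer: 21

Derivation:
Op 1: place BQ@(3,4)
Op 2: place BR@(4,3)
Op 3: place WB@(5,4)
Op 4: place BB@(1,1)
Op 5: place WR@(3,1)
Op 6: remove (4,3)
Per-piece attacks for B:
  BB@(1,1): attacks (2,2) (3,3) (4,4) (5,5) (2,0) (0,2) (0,0)
  BQ@(3,4): attacks (3,5) (3,3) (3,2) (3,1) (4,4) (5,4) (2,4) (1,4) (0,4) (4,5) (4,3) (5,2) (2,5) (2,3) (1,2) (0,1) [ray(0,-1) blocked at (3,1); ray(1,0) blocked at (5,4)]
Union (21 distinct): (0,0) (0,1) (0,2) (0,4) (1,2) (1,4) (2,0) (2,2) (2,3) (2,4) (2,5) (3,1) (3,2) (3,3) (3,5) (4,3) (4,4) (4,5) (5,2) (5,4) (5,5)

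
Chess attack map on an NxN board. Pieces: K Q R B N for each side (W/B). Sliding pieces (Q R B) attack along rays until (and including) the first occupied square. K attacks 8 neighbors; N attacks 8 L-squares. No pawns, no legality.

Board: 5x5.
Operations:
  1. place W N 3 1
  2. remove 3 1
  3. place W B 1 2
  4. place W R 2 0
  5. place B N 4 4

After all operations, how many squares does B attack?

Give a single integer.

Answer: 2

Derivation:
Op 1: place WN@(3,1)
Op 2: remove (3,1)
Op 3: place WB@(1,2)
Op 4: place WR@(2,0)
Op 5: place BN@(4,4)
Per-piece attacks for B:
  BN@(4,4): attacks (3,2) (2,3)
Union (2 distinct): (2,3) (3,2)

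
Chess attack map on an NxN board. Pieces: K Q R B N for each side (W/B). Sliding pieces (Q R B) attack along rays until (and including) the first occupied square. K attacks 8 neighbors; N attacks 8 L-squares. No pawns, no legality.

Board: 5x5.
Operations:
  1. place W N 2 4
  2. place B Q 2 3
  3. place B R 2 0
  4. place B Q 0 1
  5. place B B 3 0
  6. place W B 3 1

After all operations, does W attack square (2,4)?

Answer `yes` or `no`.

Answer: no

Derivation:
Op 1: place WN@(2,4)
Op 2: place BQ@(2,3)
Op 3: place BR@(2,0)
Op 4: place BQ@(0,1)
Op 5: place BB@(3,0)
Op 6: place WB@(3,1)
Per-piece attacks for W:
  WN@(2,4): attacks (3,2) (4,3) (1,2) (0,3)
  WB@(3,1): attacks (4,2) (4,0) (2,2) (1,3) (0,4) (2,0) [ray(-1,-1) blocked at (2,0)]
W attacks (2,4): no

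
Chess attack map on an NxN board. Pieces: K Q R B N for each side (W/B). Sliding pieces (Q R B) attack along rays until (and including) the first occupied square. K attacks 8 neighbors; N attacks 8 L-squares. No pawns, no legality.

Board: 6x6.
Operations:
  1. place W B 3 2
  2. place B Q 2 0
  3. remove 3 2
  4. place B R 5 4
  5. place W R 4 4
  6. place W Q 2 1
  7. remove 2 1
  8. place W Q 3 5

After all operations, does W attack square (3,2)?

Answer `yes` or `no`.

Op 1: place WB@(3,2)
Op 2: place BQ@(2,0)
Op 3: remove (3,2)
Op 4: place BR@(5,4)
Op 5: place WR@(4,4)
Op 6: place WQ@(2,1)
Op 7: remove (2,1)
Op 8: place WQ@(3,5)
Per-piece attacks for W:
  WQ@(3,5): attacks (3,4) (3,3) (3,2) (3,1) (3,0) (4,5) (5,5) (2,5) (1,5) (0,5) (4,4) (2,4) (1,3) (0,2) [ray(1,-1) blocked at (4,4)]
  WR@(4,4): attacks (4,5) (4,3) (4,2) (4,1) (4,0) (5,4) (3,4) (2,4) (1,4) (0,4) [ray(1,0) blocked at (5,4)]
W attacks (3,2): yes

Answer: yes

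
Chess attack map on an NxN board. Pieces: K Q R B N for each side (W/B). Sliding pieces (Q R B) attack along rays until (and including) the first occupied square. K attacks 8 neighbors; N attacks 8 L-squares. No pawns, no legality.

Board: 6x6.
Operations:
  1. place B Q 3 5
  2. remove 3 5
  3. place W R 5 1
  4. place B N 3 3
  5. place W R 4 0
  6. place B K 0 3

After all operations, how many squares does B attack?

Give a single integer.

Op 1: place BQ@(3,5)
Op 2: remove (3,5)
Op 3: place WR@(5,1)
Op 4: place BN@(3,3)
Op 5: place WR@(4,0)
Op 6: place BK@(0,3)
Per-piece attacks for B:
  BK@(0,3): attacks (0,4) (0,2) (1,3) (1,4) (1,2)
  BN@(3,3): attacks (4,5) (5,4) (2,5) (1,4) (4,1) (5,2) (2,1) (1,2)
Union (11 distinct): (0,2) (0,4) (1,2) (1,3) (1,4) (2,1) (2,5) (4,1) (4,5) (5,2) (5,4)

Answer: 11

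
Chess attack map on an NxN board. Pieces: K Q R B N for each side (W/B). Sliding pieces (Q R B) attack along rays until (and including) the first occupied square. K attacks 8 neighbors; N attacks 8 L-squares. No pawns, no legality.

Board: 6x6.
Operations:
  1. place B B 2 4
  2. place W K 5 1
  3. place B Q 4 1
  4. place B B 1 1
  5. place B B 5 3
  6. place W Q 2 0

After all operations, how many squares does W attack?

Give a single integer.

Op 1: place BB@(2,4)
Op 2: place WK@(5,1)
Op 3: place BQ@(4,1)
Op 4: place BB@(1,1)
Op 5: place BB@(5,3)
Op 6: place WQ@(2,0)
Per-piece attacks for W:
  WQ@(2,0): attacks (2,1) (2,2) (2,3) (2,4) (3,0) (4,0) (5,0) (1,0) (0,0) (3,1) (4,2) (5,3) (1,1) [ray(0,1) blocked at (2,4); ray(1,1) blocked at (5,3); ray(-1,1) blocked at (1,1)]
  WK@(5,1): attacks (5,2) (5,0) (4,1) (4,2) (4,0)
Union (15 distinct): (0,0) (1,0) (1,1) (2,1) (2,2) (2,3) (2,4) (3,0) (3,1) (4,0) (4,1) (4,2) (5,0) (5,2) (5,3)

Answer: 15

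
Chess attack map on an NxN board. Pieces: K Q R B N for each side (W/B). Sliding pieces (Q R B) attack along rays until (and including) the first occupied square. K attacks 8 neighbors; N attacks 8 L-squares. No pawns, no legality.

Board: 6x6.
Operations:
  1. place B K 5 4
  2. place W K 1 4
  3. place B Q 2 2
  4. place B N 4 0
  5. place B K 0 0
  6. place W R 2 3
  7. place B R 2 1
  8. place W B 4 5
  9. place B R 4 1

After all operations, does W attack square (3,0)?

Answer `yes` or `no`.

Op 1: place BK@(5,4)
Op 2: place WK@(1,4)
Op 3: place BQ@(2,2)
Op 4: place BN@(4,0)
Op 5: place BK@(0,0)
Op 6: place WR@(2,3)
Op 7: place BR@(2,1)
Op 8: place WB@(4,5)
Op 9: place BR@(4,1)
Per-piece attacks for W:
  WK@(1,4): attacks (1,5) (1,3) (2,4) (0,4) (2,5) (2,3) (0,5) (0,3)
  WR@(2,3): attacks (2,4) (2,5) (2,2) (3,3) (4,3) (5,3) (1,3) (0,3) [ray(0,-1) blocked at (2,2)]
  WB@(4,5): attacks (5,4) (3,4) (2,3) [ray(1,-1) blocked at (5,4); ray(-1,-1) blocked at (2,3)]
W attacks (3,0): no

Answer: no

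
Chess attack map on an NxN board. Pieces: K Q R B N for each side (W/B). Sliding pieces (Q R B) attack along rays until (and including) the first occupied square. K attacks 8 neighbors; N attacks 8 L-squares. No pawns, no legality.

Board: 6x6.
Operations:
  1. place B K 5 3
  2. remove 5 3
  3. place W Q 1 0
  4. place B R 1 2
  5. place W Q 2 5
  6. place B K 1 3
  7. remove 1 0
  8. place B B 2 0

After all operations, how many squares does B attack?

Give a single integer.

Op 1: place BK@(5,3)
Op 2: remove (5,3)
Op 3: place WQ@(1,0)
Op 4: place BR@(1,2)
Op 5: place WQ@(2,5)
Op 6: place BK@(1,3)
Op 7: remove (1,0)
Op 8: place BB@(2,0)
Per-piece attacks for B:
  BR@(1,2): attacks (1,3) (1,1) (1,0) (2,2) (3,2) (4,2) (5,2) (0,2) [ray(0,1) blocked at (1,3)]
  BK@(1,3): attacks (1,4) (1,2) (2,3) (0,3) (2,4) (2,2) (0,4) (0,2)
  BB@(2,0): attacks (3,1) (4,2) (5,3) (1,1) (0,2)
Union (16 distinct): (0,2) (0,3) (0,4) (1,0) (1,1) (1,2) (1,3) (1,4) (2,2) (2,3) (2,4) (3,1) (3,2) (4,2) (5,2) (5,3)

Answer: 16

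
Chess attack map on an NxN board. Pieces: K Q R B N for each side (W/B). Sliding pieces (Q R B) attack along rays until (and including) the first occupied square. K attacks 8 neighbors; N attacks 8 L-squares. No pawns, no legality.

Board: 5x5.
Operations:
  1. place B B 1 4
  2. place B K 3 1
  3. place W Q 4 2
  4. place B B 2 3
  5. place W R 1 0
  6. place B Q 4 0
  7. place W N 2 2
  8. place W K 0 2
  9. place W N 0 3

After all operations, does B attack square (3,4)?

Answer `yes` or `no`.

Answer: yes

Derivation:
Op 1: place BB@(1,4)
Op 2: place BK@(3,1)
Op 3: place WQ@(4,2)
Op 4: place BB@(2,3)
Op 5: place WR@(1,0)
Op 6: place BQ@(4,0)
Op 7: place WN@(2,2)
Op 8: place WK@(0,2)
Op 9: place WN@(0,3)
Per-piece attacks for B:
  BB@(1,4): attacks (2,3) (0,3) [ray(1,-1) blocked at (2,3); ray(-1,-1) blocked at (0,3)]
  BB@(2,3): attacks (3,4) (3,2) (4,1) (1,4) (1,2) (0,1) [ray(-1,1) blocked at (1,4)]
  BK@(3,1): attacks (3,2) (3,0) (4,1) (2,1) (4,2) (4,0) (2,2) (2,0)
  BQ@(4,0): attacks (4,1) (4,2) (3,0) (2,0) (1,0) (3,1) [ray(0,1) blocked at (4,2); ray(-1,0) blocked at (1,0); ray(-1,1) blocked at (3,1)]
B attacks (3,4): yes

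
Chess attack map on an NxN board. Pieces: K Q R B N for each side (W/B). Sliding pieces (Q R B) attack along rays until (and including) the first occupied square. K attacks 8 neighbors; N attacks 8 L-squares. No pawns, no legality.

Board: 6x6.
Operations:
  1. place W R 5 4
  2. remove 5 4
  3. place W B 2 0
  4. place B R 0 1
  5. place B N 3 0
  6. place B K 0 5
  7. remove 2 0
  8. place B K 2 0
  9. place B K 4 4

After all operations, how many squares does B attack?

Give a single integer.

Op 1: place WR@(5,4)
Op 2: remove (5,4)
Op 3: place WB@(2,0)
Op 4: place BR@(0,1)
Op 5: place BN@(3,0)
Op 6: place BK@(0,5)
Op 7: remove (2,0)
Op 8: place BK@(2,0)
Op 9: place BK@(4,4)
Per-piece attacks for B:
  BR@(0,1): attacks (0,2) (0,3) (0,4) (0,5) (0,0) (1,1) (2,1) (3,1) (4,1) (5,1) [ray(0,1) blocked at (0,5)]
  BK@(0,5): attacks (0,4) (1,5) (1,4)
  BK@(2,0): attacks (2,1) (3,0) (1,0) (3,1) (1,1)
  BN@(3,0): attacks (4,2) (5,1) (2,2) (1,1)
  BK@(4,4): attacks (4,5) (4,3) (5,4) (3,4) (5,5) (5,3) (3,5) (3,3)
Union (24 distinct): (0,0) (0,2) (0,3) (0,4) (0,5) (1,0) (1,1) (1,4) (1,5) (2,1) (2,2) (3,0) (3,1) (3,3) (3,4) (3,5) (4,1) (4,2) (4,3) (4,5) (5,1) (5,3) (5,4) (5,5)

Answer: 24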